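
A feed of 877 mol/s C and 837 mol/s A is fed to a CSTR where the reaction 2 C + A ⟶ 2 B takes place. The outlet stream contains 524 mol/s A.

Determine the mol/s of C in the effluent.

For A: n = n₀ − 1ξ → 524 = 837 − 1ξ, giving ξ = 313 mol/s.
Outlet amounts (n = n₀ + ν ξ):
  C: 877 − 2(313) = 251
  A: 837 − 1(313) = 524
  B: 0 + 2(313) = 626

251 mol/s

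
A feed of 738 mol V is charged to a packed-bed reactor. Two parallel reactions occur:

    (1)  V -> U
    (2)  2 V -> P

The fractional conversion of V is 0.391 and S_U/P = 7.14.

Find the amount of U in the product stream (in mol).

225 mol

Conversion of V: V consumed = 0.391 × 738 = 288.6 mol = 1ξ₁ + 2ξ₂.
Selectivity: 1ξ₁ / (1ξ₂) = 7.14 → ξ₁ = 7.14 ξ₂.
Substitute: (1·7.14 + 2) ξ₂ = 288.6 → ξ₂ = 31.57 mol, ξ₁ = 225.4 mol.
Outlet amounts (n = n₀ + Σ ν·ξ):
  V: 738 − 1(225.4) − 2(31.57) = 449.4
  U: 0 + 1(225.4) = 225.4
  P: 0 + 1(31.57) = 31.57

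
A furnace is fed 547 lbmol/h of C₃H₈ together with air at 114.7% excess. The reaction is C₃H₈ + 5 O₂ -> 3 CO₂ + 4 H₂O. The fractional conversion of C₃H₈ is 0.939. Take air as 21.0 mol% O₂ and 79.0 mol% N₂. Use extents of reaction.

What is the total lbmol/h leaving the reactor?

Stoichiometric O₂ = 5 × 547 = 2735 lbmol/h; O₂ fed = 2735 × 2.147 = 5872 lbmol/h.
N₂ fed = 5872 × 79/21 = 22090 lbmol/h.
Fuel reacted = 0.939 × 547 → ξ = 513.6 lbmol/h.
Outlet (n = n₀ + ν ξ):
  C₃H₈: 547 − 1(513.6) = 33.37
  O₂: 5872 − 5(513.6) = 3304
  N₂: 22090 (inert)
  CO₂: 0 + 3(513.6) = 1541
  H₂O: 0 + 4(513.6) = 2055
Total out = 33.37 + 3304 + 22090 + 1541 + 2055 = 29020 lbmol/h.

29000 lbmol/h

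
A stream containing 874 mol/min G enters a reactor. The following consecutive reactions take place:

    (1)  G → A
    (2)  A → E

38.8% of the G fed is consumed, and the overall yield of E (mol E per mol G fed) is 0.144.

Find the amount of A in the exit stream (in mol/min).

Conversion of G: G consumed = 1ξ₁ = 0.388 × 874 → ξ₁ = 339.1 mol/min.
Yield of E: 1ξ₂ / 874 = 0.144 → ξ₂ = 125.9 mol/min.
Outlet amounts (n = n₀ + Σ ν·ξ):
  G: 874 − 1(339.1) = 534.9
  A: 0 + 1(339.1) − 1(125.9) = 213.3
  E: 0 + 1(125.9) = 125.9

213 mol/min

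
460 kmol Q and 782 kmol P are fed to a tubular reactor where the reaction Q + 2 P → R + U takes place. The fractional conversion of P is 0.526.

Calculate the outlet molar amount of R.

P reacted = 0.526 × 782 = 411.3 kmol; ν_P = −2, so ξ = 411.3/2 = 205.7 kmol.
Outlet amounts (n = n₀ + ν ξ):
  Q: 460 − 1(205.7) = 254.3
  P: 782 − 2(205.7) = 370.7
  R: 0 + 1(205.7) = 205.7
  U: 0 + 1(205.7) = 205.7

206 kmol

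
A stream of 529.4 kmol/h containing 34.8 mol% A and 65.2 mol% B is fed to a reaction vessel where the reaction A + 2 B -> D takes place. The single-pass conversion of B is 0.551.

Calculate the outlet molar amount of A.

89.1 kmol/h

B reacted = 0.551 × 345.2 = 190.2 kmol/h; ν_B = −2, so ξ = 190.2/2 = 95.09 kmol/h.
Outlet amounts (n = n₀ + ν ξ):
  A: 184.2 − 1(95.09) = 89.14
  B: 345.2 − 2(95.09) = 155
  D: 0 + 1(95.09) = 95.09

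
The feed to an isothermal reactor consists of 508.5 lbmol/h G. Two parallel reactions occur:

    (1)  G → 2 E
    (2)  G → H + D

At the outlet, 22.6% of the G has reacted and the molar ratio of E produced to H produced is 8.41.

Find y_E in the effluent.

0.298

Conversion of G: G consumed = 0.226 × 508.5 = 114.9 lbmol/h = 1ξ₁ + 1ξ₂.
Selectivity: 2ξ₁ / (1ξ₂) = 8.41 → ξ₁ = 4.205 ξ₂.
Substitute: (1·4.205 + 1) ξ₂ = 114.9 → ξ₂ = 22.08 lbmol/h, ξ₁ = 92.84 lbmol/h.
Outlet amounts (n = n₀ + Σ ν·ξ):
  G: 508.5 − 1(92.84) − 1(22.08) = 393.6
  E: 0 + 2(92.84) = 185.7
  H: 0 + 1(22.08) = 22.08
  D: 0 + 1(22.08) = 22.08
Total out = 623.4 lbmol/h; y_E = 185.7 / 623.4 = 0.2978.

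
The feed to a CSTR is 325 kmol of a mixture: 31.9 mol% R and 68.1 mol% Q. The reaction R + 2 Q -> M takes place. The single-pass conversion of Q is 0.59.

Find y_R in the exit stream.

0.197

Q reacted = 0.59 × 221.3 = 130.6 kmol; ν_Q = −2, so ξ = 130.6/2 = 65.29 kmol.
Outlet amounts (n = n₀ + ν ξ):
  R: 103.7 − 1(65.29) = 38.38
  Q: 221.3 − 2(65.29) = 90.74
  M: 0 + 1(65.29) = 65.29
Total out = 194.4 kmol; y_R = 38.38 / 194.4 = 0.1974.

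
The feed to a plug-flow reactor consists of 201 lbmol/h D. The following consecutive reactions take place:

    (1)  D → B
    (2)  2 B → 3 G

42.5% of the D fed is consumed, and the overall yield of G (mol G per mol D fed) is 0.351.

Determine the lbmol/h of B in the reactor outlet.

Conversion of D: D consumed = 1ξ₁ = 0.425 × 201 → ξ₁ = 85.42 lbmol/h.
Yield of G: 3ξ₂ / 201 = 0.351 → ξ₂ = 23.52 lbmol/h.
Outlet amounts (n = n₀ + Σ ν·ξ):
  D: 201 − 1(85.42) = 115.6
  B: 0 + 1(85.42) − 2(23.52) = 38.39
  G: 0 + 3(23.52) = 70.55

38.4 lbmol/h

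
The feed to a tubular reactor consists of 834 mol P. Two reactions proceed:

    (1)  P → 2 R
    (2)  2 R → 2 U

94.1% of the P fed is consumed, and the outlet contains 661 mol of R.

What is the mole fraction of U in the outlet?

0.561

Conversion of P: P consumed = 1ξ₁ = 0.941 × 834 → ξ₁ = 784.8 mol.
R balance: n_R = 0 + 2ξ₁ − 2ξ₂ = 661 → ξ₂ = (2·784.8 − 661)/2 = 454.3 mol.
Outlet amounts (n = n₀ + Σ ν·ξ):
  P: 834 − 1(784.8) = 49.21
  R: 0 + 2(784.8) − 2(454.3) = 661
  U: 0 + 2(454.3) = 908.6
Total out = 1619 mol; y_U = 908.6 / 1619 = 0.5613.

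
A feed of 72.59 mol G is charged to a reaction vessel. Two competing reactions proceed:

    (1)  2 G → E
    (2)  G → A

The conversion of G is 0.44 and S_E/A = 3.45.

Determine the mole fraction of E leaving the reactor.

0.238

Conversion of G: G consumed = 0.44 × 72.59 = 31.94 mol = 2ξ₁ + 1ξ₂.
Selectivity: 1ξ₁ / (1ξ₂) = 3.45 → ξ₁ = 3.45 ξ₂.
Substitute: (2·3.45 + 1) ξ₂ = 31.94 → ξ₂ = 4.043 mol, ξ₁ = 13.95 mol.
Outlet amounts (n = n₀ + Σ ν·ξ):
  G: 72.59 − 2(13.95) − 1(4.043) = 40.65
  E: 0 + 1(13.95) = 13.95
  A: 0 + 1(4.043) = 4.043
Total out = 58.64 mol; y_E = 13.95 / 58.64 = 0.2379.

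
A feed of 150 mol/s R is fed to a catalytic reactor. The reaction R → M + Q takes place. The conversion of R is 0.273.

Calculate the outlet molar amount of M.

R reacted = 0.273 × 150 = 40.95 mol/s; ν_R = −1, so ξ = 40.95/1 = 40.95 mol/s.
Outlet amounts (n = n₀ + ν ξ):
  R: 150 − 1(40.95) = 109
  M: 0 + 1(40.95) = 40.95
  Q: 0 + 1(40.95) = 40.95

41 mol/s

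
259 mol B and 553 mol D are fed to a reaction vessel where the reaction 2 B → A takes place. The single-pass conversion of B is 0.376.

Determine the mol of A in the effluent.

B reacted = 0.376 × 259 = 97.38 mol; ν_B = −2, so ξ = 97.38/2 = 48.69 mol.
Outlet amounts (n = n₀ + ν ξ):
  B: 259 − 2(48.69) = 161.6
  A: 0 + 1(48.69) = 48.69
  D: 553 (inert)

48.7 mol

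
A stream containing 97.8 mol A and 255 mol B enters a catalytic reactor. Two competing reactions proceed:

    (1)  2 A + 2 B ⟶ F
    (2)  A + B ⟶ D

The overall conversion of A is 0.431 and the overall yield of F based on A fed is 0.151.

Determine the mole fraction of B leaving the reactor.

0.719

Yield of F: 1ξ₁ / 97.8 = 0.151 → ξ₁ = 14.77 mol.
Conversion of A: 2ξ₁ + 1ξ₂ = 0.431 × 97.8 = 42.15 → ξ₂ = 12.62 mol.
Outlet amounts (n = n₀ + Σ ν·ξ):
  A: 97.8 − 2(14.77) − 1(12.62) = 55.65
  B: 255 − 2(14.77) − 1(12.62) = 212.8
  F: 0 + 1(14.77) = 14.77
  D: 0 + 1(12.62) = 12.62
Total out = 295.9 mol; y_B = 212.8 / 295.9 = 0.7194.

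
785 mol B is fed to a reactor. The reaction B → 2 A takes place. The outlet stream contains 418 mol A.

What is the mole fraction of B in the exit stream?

0.579

For A: n = n₀ + 2ξ → 418 = 0 + 2ξ, giving ξ = 209 mol.
Outlet amounts (n = n₀ + ν ξ):
  B: 785 − 1(209) = 576
  A: 0 + 2(209) = 418
Total out = 994 mol; y_B = 576 / 994 = 0.5795.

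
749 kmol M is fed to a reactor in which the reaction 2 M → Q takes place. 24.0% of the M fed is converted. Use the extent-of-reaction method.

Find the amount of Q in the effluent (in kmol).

89.9 kmol

M reacted = 0.24 × 749 = 179.8 kmol; ν_M = −2, so ξ = 179.8/2 = 89.88 kmol.
Outlet amounts (n = n₀ + ν ξ):
  M: 749 − 2(89.88) = 569.2
  Q: 0 + 1(89.88) = 89.88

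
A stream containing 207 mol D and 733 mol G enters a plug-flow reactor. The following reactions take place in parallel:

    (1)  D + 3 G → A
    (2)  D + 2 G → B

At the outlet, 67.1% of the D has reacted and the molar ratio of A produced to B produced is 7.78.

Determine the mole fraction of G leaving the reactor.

0.616

Conversion of D: D consumed = 0.671 × 207 = 138.9 mol = 1ξ₁ + 1ξ₂.
Selectivity: 1ξ₁ / (1ξ₂) = 7.78 → ξ₁ = 7.78 ξ₂.
Substitute: (1·7.78 + 1) ξ₂ = 138.9 → ξ₂ = 15.82 mol, ξ₁ = 123.1 mol.
Outlet amounts (n = n₀ + Σ ν·ξ):
  D: 207 − 1(123.1) − 1(15.82) = 68.1
  G: 733 − 3(123.1) − 2(15.82) = 332.1
  A: 0 + 1(123.1) = 123.1
  B: 0 + 1(15.82) = 15.82
Total out = 539.1 mol; y_G = 332.1 / 539.1 = 0.616.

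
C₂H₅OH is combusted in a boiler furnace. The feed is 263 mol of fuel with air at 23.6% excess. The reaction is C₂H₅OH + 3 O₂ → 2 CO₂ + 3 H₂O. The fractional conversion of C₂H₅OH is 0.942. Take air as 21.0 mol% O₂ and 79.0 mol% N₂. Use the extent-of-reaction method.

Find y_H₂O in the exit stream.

Stoichiometric O₂ = 3 × 263 = 789 mol; O₂ fed = 789 × 1.236 = 975.2 mol.
N₂ fed = 975.2 × 79/21 = 3669 mol.
Fuel reacted = 0.942 × 263 → ξ = 247.7 mol.
Outlet (n = n₀ + ν ξ):
  C₂H₅OH: 263 − 1(247.7) = 15.25
  O₂: 975.2 − 3(247.7) = 232
  N₂: 3669 (inert)
  CO₂: 0 + 2(247.7) = 495.5
  H₂O: 0 + 3(247.7) = 743.2
Total out = 5155 mol; y_H₂O = 743.2 / 5155 = 0.1442.

0.144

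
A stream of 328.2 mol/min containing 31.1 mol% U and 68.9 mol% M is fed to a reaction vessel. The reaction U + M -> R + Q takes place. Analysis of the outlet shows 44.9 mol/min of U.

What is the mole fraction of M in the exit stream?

0.515

For U: n = n₀ − 1ξ → 44.9 = 102.1 − 1ξ, giving ξ = 57.17 mol/min.
Outlet amounts (n = n₀ + ν ξ):
  U: 102.1 − 1(57.17) = 44.9
  M: 226.1 − 1(57.17) = 169
  R: 0 + 1(57.17) = 57.17
  Q: 0 + 1(57.17) = 57.17
Total out = 328.2 mol/min; y_M = 169 / 328.2 = 0.5148.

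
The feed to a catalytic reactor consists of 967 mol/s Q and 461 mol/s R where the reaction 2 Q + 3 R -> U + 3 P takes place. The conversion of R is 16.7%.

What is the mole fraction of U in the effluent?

R reacted = 0.167 × 461 = 76.99 mol/s; ν_R = −3, so ξ = 76.99/3 = 25.66 mol/s.
Outlet amounts (n = n₀ + ν ξ):
  Q: 967 − 2(25.66) = 915.7
  R: 461 − 3(25.66) = 384
  U: 0 + 1(25.66) = 25.66
  P: 0 + 3(25.66) = 76.99
Total out = 1402 mol/s; y_U = 25.66 / 1402 = 0.0183.

0.0183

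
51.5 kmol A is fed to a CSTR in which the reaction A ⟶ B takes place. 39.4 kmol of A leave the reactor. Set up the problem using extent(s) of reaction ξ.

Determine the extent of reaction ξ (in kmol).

ξ = 12.1 kmol

For A: n = n₀ − 1ξ → 39.4 = 51.5 − 1ξ, giving ξ = 12.1 kmol.
Outlet amounts (n = n₀ + ν ξ):
  A: 51.5 − 1(12.1) = 39.4
  B: 0 + 1(12.1) = 12.1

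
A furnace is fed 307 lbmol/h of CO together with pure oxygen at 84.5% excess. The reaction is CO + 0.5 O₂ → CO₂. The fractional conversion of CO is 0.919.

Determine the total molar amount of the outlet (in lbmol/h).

Stoichiometric O₂ = 0.5 × 307 = 153.5 lbmol/h; O₂ fed = 153.5 × 1.845 = 283.2 lbmol/h.
Fuel reacted = 0.919 × 307 → ξ = 282.1 lbmol/h.
Outlet (n = n₀ + ν ξ):
  CO: 307 − 1(282.1) = 24.87
  O₂: 283.2 − 0.5(282.1) = 142.1
  CO₂: 0 + 1(282.1) = 282.1
Total out = 24.87 + 142.1 + 282.1 = 449.1 lbmol/h.

449 lbmol/h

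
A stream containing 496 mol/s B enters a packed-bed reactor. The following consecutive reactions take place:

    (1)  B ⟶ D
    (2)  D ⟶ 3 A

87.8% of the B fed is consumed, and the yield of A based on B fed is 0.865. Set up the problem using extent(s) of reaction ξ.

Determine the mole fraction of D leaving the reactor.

Conversion of B: B consumed = 1ξ₁ = 0.878 × 496 → ξ₁ = 435.5 mol/s.
Yield of A: 3ξ₂ / 496 = 0.865 → ξ₂ = 143 mol/s.
Outlet amounts (n = n₀ + Σ ν·ξ):
  B: 496 − 1(435.5) = 60.51
  D: 0 + 1(435.5) − 1(143) = 292.5
  A: 0 + 3(143) = 429
Total out = 782 mol/s; y_D = 292.5 / 782 = 0.374.

0.374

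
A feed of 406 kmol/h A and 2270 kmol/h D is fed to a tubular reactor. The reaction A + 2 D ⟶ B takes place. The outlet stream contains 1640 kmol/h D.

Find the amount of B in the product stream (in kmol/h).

315 kmol/h

For D: n = n₀ − 2ξ → 1640 = 2270 − 2ξ, giving ξ = 315 kmol/h.
Outlet amounts (n = n₀ + ν ξ):
  A: 406 − 1(315) = 91
  D: 2270 − 2(315) = 1640
  B: 0 + 1(315) = 315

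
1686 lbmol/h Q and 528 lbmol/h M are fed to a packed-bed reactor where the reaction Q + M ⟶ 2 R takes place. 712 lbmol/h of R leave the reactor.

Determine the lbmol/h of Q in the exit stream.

1330 lbmol/h

For R: n = n₀ + 2ξ → 712 = 0 + 2ξ, giving ξ = 356 lbmol/h.
Outlet amounts (n = n₀ + ν ξ):
  Q: 1686 − 1(356) = 1330
  M: 528 − 1(356) = 172
  R: 0 + 2(356) = 712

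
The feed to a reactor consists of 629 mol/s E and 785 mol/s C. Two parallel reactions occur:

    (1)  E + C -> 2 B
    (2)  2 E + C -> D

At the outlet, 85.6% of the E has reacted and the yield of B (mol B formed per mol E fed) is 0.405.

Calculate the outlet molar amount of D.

206 mol/s

Yield of B: 2ξ₁ / 629 = 0.405 → ξ₁ = 127.4 mol/s.
Conversion of E: 1ξ₁ + 2ξ₂ = 0.856 × 629 = 538.4 → ξ₂ = 205.5 mol/s.
Outlet amounts (n = n₀ + Σ ν·ξ):
  E: 629 − 1(127.4) − 2(205.5) = 90.58
  C: 785 − 1(127.4) − 1(205.5) = 452.1
  B: 0 + 2(127.4) = 254.7
  D: 0 + 1(205.5) = 205.5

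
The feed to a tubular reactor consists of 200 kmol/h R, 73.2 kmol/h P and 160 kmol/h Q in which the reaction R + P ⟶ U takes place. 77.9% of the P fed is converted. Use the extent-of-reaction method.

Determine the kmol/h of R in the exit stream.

143 kmol/h

P reacted = 0.779 × 73.2 = 57.02 kmol/h; ν_P = −1, so ξ = 57.02/1 = 57.02 kmol/h.
Outlet amounts (n = n₀ + ν ξ):
  R: 200 − 1(57.02) = 143
  P: 73.2 − 1(57.02) = 16.18
  U: 0 + 1(57.02) = 57.02
  Q: 160 (inert)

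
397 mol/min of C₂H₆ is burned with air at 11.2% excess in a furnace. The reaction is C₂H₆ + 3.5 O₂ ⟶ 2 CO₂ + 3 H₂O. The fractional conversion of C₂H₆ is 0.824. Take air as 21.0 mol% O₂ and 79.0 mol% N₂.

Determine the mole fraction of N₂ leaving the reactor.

Stoichiometric O₂ = 3.5 × 397 = 1390 mol/min; O₂ fed = 1390 × 1.112 = 1545 mol/min.
N₂ fed = 1545 × 79/21 = 5813 mol/min.
Fuel reacted = 0.824 × 397 → ξ = 327.1 mol/min.
Outlet (n = n₀ + ν ξ):
  C₂H₆: 397 − 1(327.1) = 69.87
  O₂: 1545 − 3.5(327.1) = 400.2
  N₂: 5813 (inert)
  CO₂: 0 + 2(327.1) = 654.3
  H₂O: 0 + 3(327.1) = 981.4
Total out = 7918 mol/min; y_N₂ = 5813 / 7918 = 0.7341.

0.734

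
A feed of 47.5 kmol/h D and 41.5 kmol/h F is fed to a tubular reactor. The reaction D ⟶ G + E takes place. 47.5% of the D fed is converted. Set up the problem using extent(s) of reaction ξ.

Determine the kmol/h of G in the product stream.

22.6 kmol/h

D reacted = 0.475 × 47.5 = 22.56 kmol/h; ν_D = −1, so ξ = 22.56/1 = 22.56 kmol/h.
Outlet amounts (n = n₀ + ν ξ):
  D: 47.5 − 1(22.56) = 24.94
  G: 0 + 1(22.56) = 22.56
  E: 0 + 1(22.56) = 22.56
  F: 41.5 (inert)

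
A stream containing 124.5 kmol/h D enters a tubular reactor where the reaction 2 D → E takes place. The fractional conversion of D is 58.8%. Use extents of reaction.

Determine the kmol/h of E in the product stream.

D reacted = 0.588 × 124.5 = 73.21 kmol/h; ν_D = −2, so ξ = 73.21/2 = 36.6 kmol/h.
Outlet amounts (n = n₀ + ν ξ):
  D: 124.5 − 2(36.6) = 51.29
  E: 0 + 1(36.6) = 36.6

36.6 kmol/h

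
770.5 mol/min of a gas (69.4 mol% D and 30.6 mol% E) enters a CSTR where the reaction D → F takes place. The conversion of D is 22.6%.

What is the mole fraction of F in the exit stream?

D reacted = 0.226 × 534.7 = 120.8 mol/min; ν_D = −1, so ξ = 120.8/1 = 120.8 mol/min.
Outlet amounts (n = n₀ + ν ξ):
  D: 534.7 − 1(120.8) = 413.9
  F: 0 + 1(120.8) = 120.8
  E: 235.8 (inert)
Total out = 770.5 mol/min; y_F = 120.8 / 770.5 = 0.1568.

0.157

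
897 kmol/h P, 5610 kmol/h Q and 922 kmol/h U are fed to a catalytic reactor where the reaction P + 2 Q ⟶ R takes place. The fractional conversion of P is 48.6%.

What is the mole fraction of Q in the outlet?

0.723

P reacted = 0.486 × 897 = 435.9 kmol/h; ν_P = −1, so ξ = 435.9/1 = 435.9 kmol/h.
Outlet amounts (n = n₀ + ν ξ):
  P: 897 − 1(435.9) = 461.1
  Q: 5610 − 2(435.9) = 4738
  R: 0 + 1(435.9) = 435.9
  U: 922 (inert)
Total out = 6557 kmol/h; y_Q = 4738 / 6557 = 0.7226.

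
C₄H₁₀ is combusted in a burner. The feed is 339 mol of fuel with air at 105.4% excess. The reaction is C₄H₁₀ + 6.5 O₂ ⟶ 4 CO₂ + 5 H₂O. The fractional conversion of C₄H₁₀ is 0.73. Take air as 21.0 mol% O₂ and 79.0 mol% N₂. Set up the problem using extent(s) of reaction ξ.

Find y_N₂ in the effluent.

0.765

Stoichiometric O₂ = 6.5 × 339 = 2204 mol; O₂ fed = 2204 × 2.054 = 4526 mol.
N₂ fed = 4526 × 79/21 = 17030 mol.
Fuel reacted = 0.73 × 339 → ξ = 247.5 mol.
Outlet (n = n₀ + ν ξ):
  C₄H₁₀: 339 − 1(247.5) = 91.53
  O₂: 4526 − 6.5(247.5) = 2917
  N₂: 17030 (inert)
  CO₂: 0 + 4(247.5) = 989.9
  H₂O: 0 + 5(247.5) = 1237
Total out = 22260 mol; y_N₂ = 17030 / 22260 = 0.7648.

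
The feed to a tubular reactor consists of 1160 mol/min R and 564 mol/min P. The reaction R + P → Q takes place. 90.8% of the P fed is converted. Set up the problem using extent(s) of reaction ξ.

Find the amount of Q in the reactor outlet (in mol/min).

512 mol/min

P reacted = 0.908 × 564 = 512.1 mol/min; ν_P = −1, so ξ = 512.1/1 = 512.1 mol/min.
Outlet amounts (n = n₀ + ν ξ):
  R: 1160 − 1(512.1) = 647.9
  P: 564 − 1(512.1) = 51.89
  Q: 0 + 1(512.1) = 512.1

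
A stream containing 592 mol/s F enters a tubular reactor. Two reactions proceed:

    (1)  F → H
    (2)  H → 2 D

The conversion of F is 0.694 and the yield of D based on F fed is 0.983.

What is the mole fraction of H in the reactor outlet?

0.136

Conversion of F: F consumed = 1ξ₁ = 0.694 × 592 → ξ₁ = 410.8 mol/s.
Yield of D: 2ξ₂ / 592 = 0.983 → ξ₂ = 291 mol/s.
Outlet amounts (n = n₀ + Σ ν·ξ):
  F: 592 − 1(410.8) = 181.2
  H: 0 + 1(410.8) − 1(291) = 119.9
  D: 0 + 2(291) = 581.9
Total out = 883 mol/s; y_H = 119.9 / 883 = 0.1358.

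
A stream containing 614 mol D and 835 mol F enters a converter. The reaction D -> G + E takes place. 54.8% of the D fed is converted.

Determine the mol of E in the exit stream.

336 mol

D reacted = 0.548 × 614 = 336.5 mol; ν_D = −1, so ξ = 336.5/1 = 336.5 mol.
Outlet amounts (n = n₀ + ν ξ):
  D: 614 − 1(336.5) = 277.5
  G: 0 + 1(336.5) = 336.5
  E: 0 + 1(336.5) = 336.5
  F: 835 (inert)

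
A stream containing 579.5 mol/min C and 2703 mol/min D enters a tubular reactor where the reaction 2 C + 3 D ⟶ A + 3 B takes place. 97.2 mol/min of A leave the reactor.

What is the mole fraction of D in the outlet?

0.757

For A: n = n₀ + 1ξ → 97.2 = 0 + 1ξ, giving ξ = 97.2 mol/min.
Outlet amounts (n = n₀ + ν ξ):
  C: 579.5 − 2(97.2) = 385.1
  D: 2703 − 3(97.2) = 2411
  A: 0 + 1(97.2) = 97.2
  B: 0 + 3(97.2) = 291.6
Total out = 3185 mol/min; y_D = 2411 / 3185 = 0.757.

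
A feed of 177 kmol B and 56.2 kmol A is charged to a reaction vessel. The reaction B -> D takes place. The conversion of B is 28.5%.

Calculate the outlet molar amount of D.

B reacted = 0.285 × 177 = 50.44 kmol; ν_B = −1, so ξ = 50.44/1 = 50.44 kmol.
Outlet amounts (n = n₀ + ν ξ):
  B: 177 − 1(50.44) = 126.6
  D: 0 + 1(50.44) = 50.44
  A: 56.2 (inert)

50.4 kmol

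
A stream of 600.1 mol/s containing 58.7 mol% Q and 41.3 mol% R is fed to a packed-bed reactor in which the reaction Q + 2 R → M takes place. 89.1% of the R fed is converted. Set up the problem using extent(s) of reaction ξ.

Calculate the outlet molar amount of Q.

242 mol/s

R reacted = 0.891 × 247.8 = 220.8 mol/s; ν_R = −2, so ξ = 220.8/2 = 110.4 mol/s.
Outlet amounts (n = n₀ + ν ξ):
  Q: 352.3 − 1(110.4) = 241.8
  R: 247.8 − 2(110.4) = 27.01
  M: 0 + 1(110.4) = 110.4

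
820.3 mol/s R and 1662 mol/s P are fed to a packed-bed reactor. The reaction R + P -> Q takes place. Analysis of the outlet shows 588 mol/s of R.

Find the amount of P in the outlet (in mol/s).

1430 mol/s

For R: n = n₀ − 1ξ → 588 = 820.3 − 1ξ, giving ξ = 232.3 mol/s.
Outlet amounts (n = n₀ + ν ξ):
  R: 820.3 − 1(232.3) = 588
  P: 1662 − 1(232.3) = 1430
  Q: 0 + 1(232.3) = 232.3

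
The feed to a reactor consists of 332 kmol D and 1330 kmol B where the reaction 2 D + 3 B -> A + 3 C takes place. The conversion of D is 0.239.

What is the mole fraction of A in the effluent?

0.0245

D reacted = 0.239 × 332 = 79.35 kmol; ν_D = −2, so ξ = 79.35/2 = 39.67 kmol.
Outlet amounts (n = n₀ + ν ξ):
  D: 332 − 2(39.67) = 252.7
  B: 1330 − 3(39.67) = 1211
  A: 0 + 1(39.67) = 39.67
  C: 0 + 3(39.67) = 119
Total out = 1622 kmol; y_A = 39.67 / 1622 = 0.02446.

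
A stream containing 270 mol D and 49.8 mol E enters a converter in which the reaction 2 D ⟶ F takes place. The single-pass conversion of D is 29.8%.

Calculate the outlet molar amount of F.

D reacted = 0.298 × 270 = 80.46 mol; ν_D = −2, so ξ = 80.46/2 = 40.23 mol.
Outlet amounts (n = n₀ + ν ξ):
  D: 270 − 2(40.23) = 189.5
  F: 0 + 1(40.23) = 40.23
  E: 49.8 (inert)

40.2 mol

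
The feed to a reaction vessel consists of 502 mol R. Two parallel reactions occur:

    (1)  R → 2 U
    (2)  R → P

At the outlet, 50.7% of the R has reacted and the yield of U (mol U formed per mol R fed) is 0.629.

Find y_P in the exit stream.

0.146

Yield of U: 2ξ₁ / 502 = 0.629 → ξ₁ = 157.9 mol.
Conversion of R: 1ξ₁ + 1ξ₂ = 0.507 × 502 = 254.5 → ξ₂ = 96.64 mol.
Outlet amounts (n = n₀ + Σ ν·ξ):
  R: 502 − 1(157.9) − 1(96.64) = 247.5
  U: 0 + 2(157.9) = 315.8
  P: 0 + 1(96.64) = 96.64
Total out = 659.9 mol; y_P = 96.64 / 659.9 = 0.1464.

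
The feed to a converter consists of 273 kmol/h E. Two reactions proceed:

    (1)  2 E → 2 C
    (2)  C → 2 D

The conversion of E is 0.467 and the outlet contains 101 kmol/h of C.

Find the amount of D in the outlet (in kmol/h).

Conversion of E: E consumed = 2ξ₁ = 0.467 × 273 → ξ₁ = 63.75 kmol/h.
C balance: n_C = 0 + 2ξ₁ − 1ξ₂ = 101 → ξ₂ = (2·63.75 − 101)/1 = 26.49 kmol/h.
Outlet amounts (n = n₀ + Σ ν·ξ):
  E: 273 − 2(63.75) = 145.5
  C: 0 + 2(63.75) − 1(26.49) = 101
  D: 0 + 2(26.49) = 52.98

53 kmol/h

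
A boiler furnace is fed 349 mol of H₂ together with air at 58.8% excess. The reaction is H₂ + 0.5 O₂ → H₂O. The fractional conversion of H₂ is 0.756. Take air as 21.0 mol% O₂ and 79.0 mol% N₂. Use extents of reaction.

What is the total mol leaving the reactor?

1540 mol

Stoichiometric O₂ = 0.5 × 349 = 174.5 mol; O₂ fed = 174.5 × 1.588 = 277.1 mol.
N₂ fed = 277.1 × 79/21 = 1042 mol.
Fuel reacted = 0.756 × 349 → ξ = 263.8 mol.
Outlet (n = n₀ + ν ξ):
  H₂: 349 − 1(263.8) = 85.16
  O₂: 277.1 − 0.5(263.8) = 145.2
  N₂: 1042 (inert)
  H₂O: 0 + 1(263.8) = 263.8
Total out = 85.16 + 145.2 + 1042 + 263.8 = 1537 mol.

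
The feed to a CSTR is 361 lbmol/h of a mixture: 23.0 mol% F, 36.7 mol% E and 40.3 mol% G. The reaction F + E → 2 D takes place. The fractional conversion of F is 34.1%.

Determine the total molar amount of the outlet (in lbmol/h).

F reacted = 0.341 × 83.03 = 28.31 lbmol/h; ν_F = −1, so ξ = 28.31/1 = 28.31 lbmol/h.
Outlet amounts (n = n₀ + ν ξ):
  F: 83.03 − 1(28.31) = 54.72
  E: 132.5 − 1(28.31) = 104.2
  D: 0 + 2(28.31) = 56.63
  G: 145.5 (inert)
Total out = 54.72 + 104.2 + 56.63 + 145.5 = 361 lbmol/h.

361 lbmol/h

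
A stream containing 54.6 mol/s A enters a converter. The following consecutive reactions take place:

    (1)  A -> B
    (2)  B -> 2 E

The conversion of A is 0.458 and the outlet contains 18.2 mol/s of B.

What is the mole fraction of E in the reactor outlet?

Conversion of A: A consumed = 1ξ₁ = 0.458 × 54.6 → ξ₁ = 25.01 mol/s.
B balance: n_B = 0 + 1ξ₁ − 1ξ₂ = 18.2 → ξ₂ = (1·25.01 − 18.2)/1 = 6.807 mol/s.
Outlet amounts (n = n₀ + Σ ν·ξ):
  A: 54.6 − 1(25.01) = 29.59
  B: 0 + 1(25.01) − 1(6.807) = 18.2
  E: 0 + 2(6.807) = 13.61
Total out = 61.41 mol/s; y_E = 13.61 / 61.41 = 0.2217.

0.222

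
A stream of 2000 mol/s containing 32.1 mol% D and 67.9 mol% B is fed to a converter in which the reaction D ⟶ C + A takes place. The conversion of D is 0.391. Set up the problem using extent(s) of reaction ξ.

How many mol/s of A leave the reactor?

D reacted = 0.391 × 642 = 251 mol/s; ν_D = −1, so ξ = 251/1 = 251 mol/s.
Outlet amounts (n = n₀ + ν ξ):
  D: 642 − 1(251) = 391
  C: 0 + 1(251) = 251
  A: 0 + 1(251) = 251
  B: 1358 (inert)

251 mol/s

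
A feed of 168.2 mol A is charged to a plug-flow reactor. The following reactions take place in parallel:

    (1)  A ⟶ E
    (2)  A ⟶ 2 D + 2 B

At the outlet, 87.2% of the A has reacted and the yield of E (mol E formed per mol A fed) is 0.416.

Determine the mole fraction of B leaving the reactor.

0.385

Yield of E: 1ξ₁ / 168.2 = 0.416 → ξ₁ = 69.97 mol.
Conversion of A: 1ξ₁ + 1ξ₂ = 0.872 × 168.2 = 146.7 → ξ₂ = 76.7 mol.
Outlet amounts (n = n₀ + Σ ν·ξ):
  A: 168.2 − 1(69.97) − 1(76.7) = 21.53
  E: 0 + 1(69.97) = 69.97
  D: 0 + 2(76.7) = 153.4
  B: 0 + 2(76.7) = 153.4
Total out = 398.3 mol; y_B = 153.4 / 398.3 = 0.3851.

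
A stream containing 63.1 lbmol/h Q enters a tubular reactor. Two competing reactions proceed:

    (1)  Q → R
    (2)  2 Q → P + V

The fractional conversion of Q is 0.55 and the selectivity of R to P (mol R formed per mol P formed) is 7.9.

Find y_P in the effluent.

0.0556

Conversion of Q: Q consumed = 0.55 × 63.1 = 34.71 lbmol/h = 1ξ₁ + 2ξ₂.
Selectivity: 1ξ₁ / (1ξ₂) = 7.9 → ξ₁ = 7.9 ξ₂.
Substitute: (1·7.9 + 2) ξ₂ = 34.71 → ξ₂ = 3.506 lbmol/h, ξ₁ = 27.69 lbmol/h.
Outlet amounts (n = n₀ + Σ ν·ξ):
  Q: 63.1 − 1(27.69) − 2(3.506) = 28.39
  R: 0 + 1(27.69) = 27.69
  P: 0 + 1(3.506) = 3.506
  V: 0 + 1(3.506) = 3.506
Total out = 63.1 lbmol/h; y_P = 3.506 / 63.1 = 0.05556.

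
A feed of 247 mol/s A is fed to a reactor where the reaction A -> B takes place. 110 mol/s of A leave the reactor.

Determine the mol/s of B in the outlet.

137 mol/s

For A: n = n₀ − 1ξ → 110 = 247 − 1ξ, giving ξ = 137 mol/s.
Outlet amounts (n = n₀ + ν ξ):
  A: 247 − 1(137) = 110
  B: 0 + 1(137) = 137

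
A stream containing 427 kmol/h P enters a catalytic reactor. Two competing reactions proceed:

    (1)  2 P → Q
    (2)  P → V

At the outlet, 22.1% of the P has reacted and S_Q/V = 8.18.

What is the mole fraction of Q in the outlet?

0.116

Conversion of P: P consumed = 0.221 × 427 = 94.37 kmol/h = 2ξ₁ + 1ξ₂.
Selectivity: 1ξ₁ / (1ξ₂) = 8.18 → ξ₁ = 8.18 ξ₂.
Substitute: (2·8.18 + 1) ξ₂ = 94.37 → ξ₂ = 5.436 kmol/h, ξ₁ = 44.47 kmol/h.
Outlet amounts (n = n₀ + Σ ν·ξ):
  P: 427 − 2(44.47) − 1(5.436) = 332.6
  Q: 0 + 1(44.47) = 44.47
  V: 0 + 1(5.436) = 5.436
Total out = 382.5 kmol/h; y_Q = 44.47 / 382.5 = 0.1162.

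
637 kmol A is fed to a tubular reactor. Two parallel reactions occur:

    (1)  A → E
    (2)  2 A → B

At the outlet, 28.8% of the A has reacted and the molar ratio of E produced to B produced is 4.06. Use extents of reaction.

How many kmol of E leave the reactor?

123 kmol

Conversion of A: A consumed = 0.288 × 637 = 183.5 kmol = 1ξ₁ + 2ξ₂.
Selectivity: 1ξ₁ / (1ξ₂) = 4.06 → ξ₁ = 4.06 ξ₂.
Substitute: (1·4.06 + 2) ξ₂ = 183.5 → ξ₂ = 30.27 kmol, ξ₁ = 122.9 kmol.
Outlet amounts (n = n₀ + Σ ν·ξ):
  A: 637 − 1(122.9) − 2(30.27) = 453.5
  E: 0 + 1(122.9) = 122.9
  B: 0 + 1(30.27) = 30.27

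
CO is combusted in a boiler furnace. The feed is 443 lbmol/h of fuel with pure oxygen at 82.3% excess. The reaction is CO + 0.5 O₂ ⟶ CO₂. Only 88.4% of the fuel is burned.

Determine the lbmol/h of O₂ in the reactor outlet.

208 lbmol/h

Stoichiometric O₂ = 0.5 × 443 = 221.5 lbmol/h; O₂ fed = 221.5 × 1.823 = 403.8 lbmol/h.
Fuel reacted = 0.884 × 443 → ξ = 391.6 lbmol/h.
Outlet (n = n₀ + ν ξ):
  CO: 443 − 1(391.6) = 51.39
  O₂: 403.8 − 0.5(391.6) = 208
  CO₂: 0 + 1(391.6) = 391.6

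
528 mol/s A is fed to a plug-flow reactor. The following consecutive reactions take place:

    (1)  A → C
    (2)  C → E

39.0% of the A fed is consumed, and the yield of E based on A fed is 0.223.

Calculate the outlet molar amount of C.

88.2 mol/s

Conversion of A: A consumed = 1ξ₁ = 0.39 × 528 → ξ₁ = 205.9 mol/s.
Yield of E: 1ξ₂ / 528 = 0.223 → ξ₂ = 117.7 mol/s.
Outlet amounts (n = n₀ + Σ ν·ξ):
  A: 528 − 1(205.9) = 322.1
  C: 0 + 1(205.9) − 1(117.7) = 88.18
  E: 0 + 1(117.7) = 117.7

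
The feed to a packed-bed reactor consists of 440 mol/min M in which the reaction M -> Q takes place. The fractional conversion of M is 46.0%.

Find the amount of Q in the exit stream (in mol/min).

202 mol/min

M reacted = 0.46 × 440 = 202.4 mol/min; ν_M = −1, so ξ = 202.4/1 = 202.4 mol/min.
Outlet amounts (n = n₀ + ν ξ):
  M: 440 − 1(202.4) = 237.6
  Q: 0 + 1(202.4) = 202.4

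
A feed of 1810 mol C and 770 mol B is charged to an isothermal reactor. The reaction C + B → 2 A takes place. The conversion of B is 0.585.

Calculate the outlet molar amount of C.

B reacted = 0.585 × 770 = 450.4 mol; ν_B = −1, so ξ = 450.4/1 = 450.4 mol.
Outlet amounts (n = n₀ + ν ξ):
  C: 1810 − 1(450.4) = 1360
  B: 770 − 1(450.4) = 319.6
  A: 0 + 2(450.4) = 900.9

1360 mol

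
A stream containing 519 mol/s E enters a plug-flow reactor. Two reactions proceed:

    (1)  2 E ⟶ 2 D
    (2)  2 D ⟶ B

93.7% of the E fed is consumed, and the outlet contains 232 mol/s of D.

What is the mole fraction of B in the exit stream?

Conversion of E: E consumed = 2ξ₁ = 0.937 × 519 → ξ₁ = 243.2 mol/s.
D balance: n_D = 0 + 2ξ₁ − 2ξ₂ = 232 → ξ₂ = (2·243.2 − 232)/2 = 127.2 mol/s.
Outlet amounts (n = n₀ + Σ ν·ξ):
  E: 519 − 2(243.2) = 32.7
  D: 0 + 2(243.2) − 2(127.2) = 232
  B: 0 + 1(127.2) = 127.2
Total out = 391.8 mol/s; y_B = 127.2 / 391.8 = 0.3245.

0.324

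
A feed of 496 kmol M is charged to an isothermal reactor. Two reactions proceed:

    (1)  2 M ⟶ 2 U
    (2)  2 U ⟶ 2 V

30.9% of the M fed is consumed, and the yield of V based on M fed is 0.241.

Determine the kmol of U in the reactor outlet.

33.7 kmol

Conversion of M: M consumed = 2ξ₁ = 0.309 × 496 → ξ₁ = 76.63 kmol.
Yield of V: 2ξ₂ / 496 = 0.241 → ξ₂ = 59.77 kmol.
Outlet amounts (n = n₀ + Σ ν·ξ):
  M: 496 − 2(76.63) = 342.7
  U: 0 + 2(76.63) − 2(59.77) = 33.73
  V: 0 + 2(59.77) = 119.5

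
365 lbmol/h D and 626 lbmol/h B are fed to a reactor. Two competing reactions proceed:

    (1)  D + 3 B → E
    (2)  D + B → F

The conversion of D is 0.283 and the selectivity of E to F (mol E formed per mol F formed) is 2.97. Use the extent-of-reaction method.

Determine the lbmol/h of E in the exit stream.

77.3 lbmol/h

Conversion of D: D consumed = 0.283 × 365 = 103.3 lbmol/h = 1ξ₁ + 1ξ₂.
Selectivity: 1ξ₁ / (1ξ₂) = 2.97 → ξ₁ = 2.97 ξ₂.
Substitute: (1·2.97 + 1) ξ₂ = 103.3 → ξ₂ = 26.02 lbmol/h, ξ₁ = 77.28 lbmol/h.
Outlet amounts (n = n₀ + Σ ν·ξ):
  D: 365 − 1(77.28) − 1(26.02) = 261.7
  B: 626 − 3(77.28) − 1(26.02) = 368.2
  E: 0 + 1(77.28) = 77.28
  F: 0 + 1(26.02) = 26.02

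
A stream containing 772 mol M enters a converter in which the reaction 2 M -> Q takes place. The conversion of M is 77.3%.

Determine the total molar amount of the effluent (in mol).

M reacted = 0.773 × 772 = 596.8 mol; ν_M = −2, so ξ = 596.8/2 = 298.4 mol.
Outlet amounts (n = n₀ + ν ξ):
  M: 772 − 2(298.4) = 175.2
  Q: 0 + 1(298.4) = 298.4
Total out = 175.2 + 298.4 = 473.6 mol.

474 mol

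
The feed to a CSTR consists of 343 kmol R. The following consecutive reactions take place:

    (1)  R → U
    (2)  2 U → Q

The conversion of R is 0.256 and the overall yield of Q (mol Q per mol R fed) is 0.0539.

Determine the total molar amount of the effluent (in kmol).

Conversion of R: R consumed = 1ξ₁ = 0.256 × 343 → ξ₁ = 87.81 kmol.
Yield of Q: 1ξ₂ / 343 = 0.0539 → ξ₂ = 18.49 kmol.
Outlet amounts (n = n₀ + Σ ν·ξ):
  R: 343 − 1(87.81) = 255.2
  U: 0 + 1(87.81) − 2(18.49) = 50.83
  Q: 0 + 1(18.49) = 18.49
Total out = 255.2 + 50.83 + 18.49 = 324.5 kmol.

325 kmol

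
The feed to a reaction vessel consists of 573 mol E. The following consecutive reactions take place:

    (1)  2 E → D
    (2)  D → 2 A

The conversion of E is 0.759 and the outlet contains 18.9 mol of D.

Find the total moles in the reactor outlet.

554 mol

Conversion of E: E consumed = 2ξ₁ = 0.759 × 573 → ξ₁ = 217.5 mol.
D balance: n_D = 0 + 1ξ₁ − 1ξ₂ = 18.9 → ξ₂ = (1·217.5 − 18.9)/1 = 198.6 mol.
Outlet amounts (n = n₀ + Σ ν·ξ):
  E: 573 − 2(217.5) = 138.1
  D: 0 + 1(217.5) − 1(198.6) = 18.9
  A: 0 + 2(198.6) = 397.1
Total out = 138.1 + 18.9 + 397.1 = 554.1 mol.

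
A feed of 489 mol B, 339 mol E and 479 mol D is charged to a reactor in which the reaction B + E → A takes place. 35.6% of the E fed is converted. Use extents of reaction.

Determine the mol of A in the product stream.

E reacted = 0.356 × 339 = 120.7 mol; ν_E = −1, so ξ = 120.7/1 = 120.7 mol.
Outlet amounts (n = n₀ + ν ξ):
  B: 489 − 1(120.7) = 368.3
  E: 339 − 1(120.7) = 218.3
  A: 0 + 1(120.7) = 120.7
  D: 479 (inert)

121 mol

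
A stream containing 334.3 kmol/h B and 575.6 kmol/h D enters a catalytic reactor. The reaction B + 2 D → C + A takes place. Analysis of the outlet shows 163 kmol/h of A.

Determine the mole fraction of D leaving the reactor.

For A: n = n₀ + 1ξ → 163 = 0 + 1ξ, giving ξ = 163 kmol/h.
Outlet amounts (n = n₀ + ν ξ):
  B: 334.3 − 1(163) = 171.3
  D: 575.6 − 2(163) = 249.6
  C: 0 + 1(163) = 163
  A: 0 + 1(163) = 163
Total out = 746.9 kmol/h; y_D = 249.6 / 746.9 = 0.3342.

0.334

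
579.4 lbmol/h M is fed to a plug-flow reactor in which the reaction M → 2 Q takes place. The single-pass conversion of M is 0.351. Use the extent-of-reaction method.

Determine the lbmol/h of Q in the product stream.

407 lbmol/h

M reacted = 0.351 × 579.4 = 203.4 lbmol/h; ν_M = −1, so ξ = 203.4/1 = 203.4 lbmol/h.
Outlet amounts (n = n₀ + ν ξ):
  M: 579.4 − 1(203.4) = 376
  Q: 0 + 2(203.4) = 406.7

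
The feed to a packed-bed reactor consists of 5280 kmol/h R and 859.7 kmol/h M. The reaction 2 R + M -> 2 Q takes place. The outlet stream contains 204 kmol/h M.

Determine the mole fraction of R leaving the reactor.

0.724

For M: n = n₀ − 1ξ → 204 = 859.7 − 1ξ, giving ξ = 655.7 kmol/h.
Outlet amounts (n = n₀ + ν ξ):
  R: 5280 − 2(655.7) = 3969
  M: 859.7 − 1(655.7) = 204
  Q: 0 + 2(655.7) = 1311
Total out = 5484 kmol/h; y_R = 3969 / 5484 = 0.7237.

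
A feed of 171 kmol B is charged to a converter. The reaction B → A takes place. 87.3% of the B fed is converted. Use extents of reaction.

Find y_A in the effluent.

B reacted = 0.873 × 171 = 149.3 kmol; ν_B = −1, so ξ = 149.3/1 = 149.3 kmol.
Outlet amounts (n = n₀ + ν ξ):
  B: 171 − 1(149.3) = 21.72
  A: 0 + 1(149.3) = 149.3
Total out = 171 kmol; y_A = 149.3 / 171 = 0.873.

0.873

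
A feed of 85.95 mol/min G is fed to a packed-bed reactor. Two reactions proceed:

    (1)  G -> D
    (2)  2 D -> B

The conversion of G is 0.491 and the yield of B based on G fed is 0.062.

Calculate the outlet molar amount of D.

Conversion of G: G consumed = 1ξ₁ = 0.491 × 85.95 → ξ₁ = 42.2 mol/min.
Yield of B: 1ξ₂ / 85.95 = 0.062 → ξ₂ = 5.329 mol/min.
Outlet amounts (n = n₀ + Σ ν·ξ):
  G: 85.95 − 1(42.2) = 43.75
  D: 0 + 1(42.2) − 2(5.329) = 31.54
  B: 0 + 1(5.329) = 5.329

31.5 mol/min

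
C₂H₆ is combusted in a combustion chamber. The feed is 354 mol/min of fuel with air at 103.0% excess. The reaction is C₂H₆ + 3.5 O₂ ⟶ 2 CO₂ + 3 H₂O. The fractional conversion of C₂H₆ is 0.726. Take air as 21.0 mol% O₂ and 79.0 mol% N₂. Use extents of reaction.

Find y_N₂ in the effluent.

0.759

Stoichiometric O₂ = 3.5 × 354 = 1239 mol/min; O₂ fed = 1239 × 2.030 = 2515 mol/min.
N₂ fed = 2515 × 79/21 = 9462 mol/min.
Fuel reacted = 0.726 × 354 → ξ = 257 mol/min.
Outlet (n = n₀ + ν ξ):
  C₂H₆: 354 − 1(257) = 97
  O₂: 2515 − 3.5(257) = 1616
  N₂: 9462 (inert)
  CO₂: 0 + 2(257) = 514
  H₂O: 0 + 3(257) = 771
Total out = 12460 mol/min; y_N₂ = 9462 / 12460 = 0.7594.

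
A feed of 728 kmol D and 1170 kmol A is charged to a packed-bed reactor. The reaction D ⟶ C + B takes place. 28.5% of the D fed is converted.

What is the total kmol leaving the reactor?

2110 kmol

D reacted = 0.285 × 728 = 207.5 kmol; ν_D = −1, so ξ = 207.5/1 = 207.5 kmol.
Outlet amounts (n = n₀ + ν ξ):
  D: 728 − 1(207.5) = 520.5
  C: 0 + 1(207.5) = 207.5
  B: 0 + 1(207.5) = 207.5
  A: 1170 (inert)
Total out = 520.5 + 207.5 + 207.5 + 1170 = 2105 kmol.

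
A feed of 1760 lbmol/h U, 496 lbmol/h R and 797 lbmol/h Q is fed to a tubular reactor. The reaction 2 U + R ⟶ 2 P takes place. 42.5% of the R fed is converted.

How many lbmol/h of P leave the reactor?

422 lbmol/h

R reacted = 0.425 × 496 = 210.8 lbmol/h; ν_R = −1, so ξ = 210.8/1 = 210.8 lbmol/h.
Outlet amounts (n = n₀ + ν ξ):
  U: 1760 − 2(210.8) = 1338
  R: 496 − 1(210.8) = 285.2
  P: 0 + 2(210.8) = 421.6
  Q: 797 (inert)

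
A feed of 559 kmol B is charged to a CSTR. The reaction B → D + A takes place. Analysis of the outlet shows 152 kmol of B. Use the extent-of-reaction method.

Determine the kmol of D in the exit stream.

For B: n = n₀ − 1ξ → 152 = 559 − 1ξ, giving ξ = 407 kmol.
Outlet amounts (n = n₀ + ν ξ):
  B: 559 − 1(407) = 152
  D: 0 + 1(407) = 407
  A: 0 + 1(407) = 407

407 kmol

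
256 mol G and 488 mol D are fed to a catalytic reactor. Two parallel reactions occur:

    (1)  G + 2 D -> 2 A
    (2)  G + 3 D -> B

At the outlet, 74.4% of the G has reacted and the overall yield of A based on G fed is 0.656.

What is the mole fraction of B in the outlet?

Yield of A: 2ξ₁ / 256 = 0.656 → ξ₁ = 83.97 mol.
Conversion of G: 1ξ₁ + 1ξ₂ = 0.744 × 256 = 190.5 → ξ₂ = 106.5 mol.
Outlet amounts (n = n₀ + Σ ν·ξ):
  G: 256 − 1(83.97) − 1(106.5) = 65.54
  D: 488 − 2(83.97) − 3(106.5) = 0.576
  A: 0 + 2(83.97) = 167.9
  B: 0 + 1(106.5) = 106.5
Total out = 340.5 mol; y_B = 106.5 / 340.5 = 0.3127.

0.313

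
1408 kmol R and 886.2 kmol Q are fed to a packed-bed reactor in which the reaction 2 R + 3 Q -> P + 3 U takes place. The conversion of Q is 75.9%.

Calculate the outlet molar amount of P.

Q reacted = 0.759 × 886.2 = 672.6 kmol; ν_Q = −3, so ξ = 672.6/3 = 224.2 kmol.
Outlet amounts (n = n₀ + ν ξ):
  R: 1408 − 2(224.2) = 959.6
  Q: 886.2 − 3(224.2) = 213.6
  P: 0 + 1(224.2) = 224.2
  U: 0 + 3(224.2) = 672.6

224 kmol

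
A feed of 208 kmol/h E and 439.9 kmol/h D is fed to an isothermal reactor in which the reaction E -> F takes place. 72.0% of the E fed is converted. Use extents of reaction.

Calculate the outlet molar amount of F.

E reacted = 0.72 × 208 = 149.8 kmol/h; ν_E = −1, so ξ = 149.8/1 = 149.8 kmol/h.
Outlet amounts (n = n₀ + ν ξ):
  E: 208 − 1(149.8) = 58.24
  F: 0 + 1(149.8) = 149.8
  D: 439.9 (inert)

150 kmol/h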